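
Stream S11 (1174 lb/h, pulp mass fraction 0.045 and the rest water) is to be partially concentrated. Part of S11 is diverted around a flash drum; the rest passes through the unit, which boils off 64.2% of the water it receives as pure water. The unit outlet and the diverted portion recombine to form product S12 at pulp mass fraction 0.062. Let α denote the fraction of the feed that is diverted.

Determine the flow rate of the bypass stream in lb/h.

All 1174×0.045 = 52.83 lb/h of pulp reaches S12, so S12 = 52.83/0.062 = 852.1 lb/h and vapour = 321.9 lb/h.
The evaporator receives (1−α)·1174 of feed at 0.955 water and removes 0.642 of that water:
0.642×0.955×(1−α)×1174 = 321.9
(1−α) = 321.9/719.79 = 0.4472;  α = 0.5528.
Bypass flow = 0.5528×1174 = 648.97 lb/h.

649 lb/h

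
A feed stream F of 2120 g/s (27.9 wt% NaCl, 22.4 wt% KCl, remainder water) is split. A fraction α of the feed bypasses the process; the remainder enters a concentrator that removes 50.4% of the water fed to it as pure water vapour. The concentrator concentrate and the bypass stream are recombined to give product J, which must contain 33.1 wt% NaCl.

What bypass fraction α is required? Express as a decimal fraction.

All 2120×0.279 = 591.48 g/s of NaCl reaches J, so J = 591.48/0.331 = 1786.9 g/s and vapour = 333.05 g/s.
The evaporator receives (1−α)·2120 of feed at 0.497 water and removes 0.504 of that water:
0.504×0.497×(1−α)×2120 = 333.05
(1−α) = 333.05/531.03 = 0.6272;  α = 0.3728.

0.373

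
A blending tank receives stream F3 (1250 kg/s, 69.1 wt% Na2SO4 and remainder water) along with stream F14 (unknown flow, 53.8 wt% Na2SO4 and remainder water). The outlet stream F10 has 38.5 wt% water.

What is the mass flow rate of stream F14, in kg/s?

1234 kg/s

Let F14 be the unknown flow. Total out = 1250 + F14.
water balance: 386.25 + 0.462·F14 = 0.385·(1250 + F14)
(0.462 − 0.385)·F14 = 0.385×1250 − 386.25 = 95
F14 = 95 / 0.077 = 1233.8 kg/s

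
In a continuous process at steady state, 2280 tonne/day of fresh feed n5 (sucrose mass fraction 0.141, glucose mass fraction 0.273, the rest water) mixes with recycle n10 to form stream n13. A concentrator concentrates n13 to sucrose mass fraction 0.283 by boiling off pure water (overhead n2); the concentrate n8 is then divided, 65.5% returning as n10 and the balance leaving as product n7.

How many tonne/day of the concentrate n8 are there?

Overall sucrose balance (none leaves overhead): sucrose in fresh feed = sucrose in product, i.e. 2280×0.141 = (1−0.655)·n8·0.283.
n8 = 321.48/(0.283×0.345) = 3292.7 tonne/day.

3293 tonne/day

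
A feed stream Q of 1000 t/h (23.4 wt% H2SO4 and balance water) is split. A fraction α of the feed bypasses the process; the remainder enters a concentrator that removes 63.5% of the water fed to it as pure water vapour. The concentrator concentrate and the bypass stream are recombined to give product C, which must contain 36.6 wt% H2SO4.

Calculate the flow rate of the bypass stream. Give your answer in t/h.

All 1000×0.234 = 234 t/h of H2SO4 reaches C, so C = 234/0.366 = 639.34 t/h and vapour = 360.66 t/h.
The evaporator receives (1−α)·1000 of feed at 0.766 water and removes 0.635 of that water:
0.635×0.766×(1−α)×1000 = 360.66
(1−α) = 360.66/486.41 = 0.7415;  α = 0.2585.
Bypass flow = 0.2585×1000 = 258.54 t/h.

258.5 t/h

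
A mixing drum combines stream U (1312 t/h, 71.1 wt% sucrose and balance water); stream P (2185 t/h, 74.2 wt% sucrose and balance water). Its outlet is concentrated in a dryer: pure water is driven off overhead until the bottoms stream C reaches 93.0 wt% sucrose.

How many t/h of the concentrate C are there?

2746 t/h

sucrose entering = 1312×0.711 + 2185×0.742 = 2554.1 t/h.
All sucrose reports to C, so C = 2554.1/0.930 = 2746.3 t/h.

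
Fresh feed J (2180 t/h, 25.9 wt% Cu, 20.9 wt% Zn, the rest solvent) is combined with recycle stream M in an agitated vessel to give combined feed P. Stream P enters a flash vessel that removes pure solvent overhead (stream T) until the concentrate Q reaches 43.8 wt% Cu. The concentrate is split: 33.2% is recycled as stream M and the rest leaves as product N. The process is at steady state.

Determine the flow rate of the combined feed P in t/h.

2821 t/h

Overall Cu balance (none leaves overhead): Cu in fresh feed = Cu in product, i.e. 2180×0.259 = (1−0.332)·Q·0.438.
Q = 564.62/(0.438×0.668) = 1929.8 t/h.
Recycle M = 0.332×1929.8 = 640.68 t/h.
Combined feed P = 2180 + 640.68 = 2820.7 t/h.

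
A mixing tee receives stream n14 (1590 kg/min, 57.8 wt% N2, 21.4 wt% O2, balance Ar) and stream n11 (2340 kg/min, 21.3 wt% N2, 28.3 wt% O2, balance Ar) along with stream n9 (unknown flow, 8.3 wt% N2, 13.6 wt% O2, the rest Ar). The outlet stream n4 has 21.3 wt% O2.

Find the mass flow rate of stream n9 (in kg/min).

Let n9 be the unknown flow. Total out = 3930 + n9.
O2 balance: 1002.5 + 0.136·n9 = 0.213·(3930 + n9)
(0.136 − 0.213)·n9 = 0.213×3930 − 1002.5 = -165.39
n9 = -165.39 / -0.077 = 2147.9 kg/min

2148 kg/min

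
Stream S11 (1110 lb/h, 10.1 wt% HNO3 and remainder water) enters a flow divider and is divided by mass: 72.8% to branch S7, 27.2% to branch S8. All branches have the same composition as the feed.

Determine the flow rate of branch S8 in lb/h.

301.9 lb/h

Branch S8 flow = 0.272×1110 = 301.92 lb/h.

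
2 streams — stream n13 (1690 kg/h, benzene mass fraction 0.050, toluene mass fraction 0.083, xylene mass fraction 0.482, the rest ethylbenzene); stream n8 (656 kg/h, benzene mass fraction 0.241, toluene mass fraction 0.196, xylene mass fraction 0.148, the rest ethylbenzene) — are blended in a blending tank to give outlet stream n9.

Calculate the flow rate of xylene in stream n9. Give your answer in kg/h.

xylene out = xylene in = 1690×0.482 + 656×0.148 = 911.67 kg/h.

911.7 kg/h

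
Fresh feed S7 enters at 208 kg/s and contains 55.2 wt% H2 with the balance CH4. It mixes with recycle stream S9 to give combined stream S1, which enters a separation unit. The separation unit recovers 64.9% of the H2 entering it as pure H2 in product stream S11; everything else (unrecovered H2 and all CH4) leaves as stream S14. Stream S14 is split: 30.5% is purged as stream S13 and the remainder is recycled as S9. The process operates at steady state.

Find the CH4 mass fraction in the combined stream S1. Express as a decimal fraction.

CH4 enters only via S7 and leaves only via the purge: 208×0.448 = 0.305×(CH4 in S14), and the separation unit passes all CH4, so CH4 in S1 = CH4 in S14 = 305.52 kg/s.
H2 in S1: m_A = 208×0.552 + (1−0.305)·(1−0.649)·m_A, so m_A = 114.82/0.7561 = 151.86 kg/s.
S1 = 151.86 + 305.52 = 457.38 kg/s.
CH4 fraction in S1 = 305.52/457.38 = 0.668.

0.668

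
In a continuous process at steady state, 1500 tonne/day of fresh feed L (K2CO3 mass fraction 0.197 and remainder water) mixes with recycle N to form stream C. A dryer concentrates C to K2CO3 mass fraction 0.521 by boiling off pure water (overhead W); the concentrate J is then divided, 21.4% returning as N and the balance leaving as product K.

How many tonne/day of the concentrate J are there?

Overall K2CO3 balance (none leaves overhead): K2CO3 in fresh feed = K2CO3 in product, i.e. 1500×0.197 = (1−0.214)·J·0.521.
J = 295.5/(0.521×0.786) = 721.6 tonne/day.

721.6 tonne/day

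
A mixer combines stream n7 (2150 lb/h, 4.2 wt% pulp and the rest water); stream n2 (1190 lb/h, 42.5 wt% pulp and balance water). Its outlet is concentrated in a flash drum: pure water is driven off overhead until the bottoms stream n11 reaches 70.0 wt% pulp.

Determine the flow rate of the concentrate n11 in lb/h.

851.5 lb/h

pulp entering = 2150×0.042 + 1190×0.425 = 596.05 lb/h.
All pulp reports to n11, so n11 = 596.05/0.700 = 851.5 lb/h.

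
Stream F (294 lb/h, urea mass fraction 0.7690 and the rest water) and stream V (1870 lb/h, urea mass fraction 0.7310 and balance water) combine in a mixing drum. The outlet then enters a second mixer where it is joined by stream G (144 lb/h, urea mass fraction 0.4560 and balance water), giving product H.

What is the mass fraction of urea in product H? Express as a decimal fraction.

Overall, product flow = 2308 lb/h.
urea in = 294×0.769 + 1870×0.731 + 144×0.456 = 1658.7 lb/h.
urea fraction in H = 0.7187.

0.7187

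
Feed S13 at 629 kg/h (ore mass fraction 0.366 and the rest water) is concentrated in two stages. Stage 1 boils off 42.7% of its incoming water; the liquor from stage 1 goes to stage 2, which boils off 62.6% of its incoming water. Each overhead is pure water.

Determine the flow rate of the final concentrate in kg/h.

water in feed = 629×0.634 = 398.79 kg/h.
After stage 1: water left = (1−0.427)×398.79 = 228.5; stream total = 458.72 kg/h.
After stage 2: water left = (1−0.626)×228.5 = 85.461; final concentrate = 315.67 kg/h.

315.7 kg/h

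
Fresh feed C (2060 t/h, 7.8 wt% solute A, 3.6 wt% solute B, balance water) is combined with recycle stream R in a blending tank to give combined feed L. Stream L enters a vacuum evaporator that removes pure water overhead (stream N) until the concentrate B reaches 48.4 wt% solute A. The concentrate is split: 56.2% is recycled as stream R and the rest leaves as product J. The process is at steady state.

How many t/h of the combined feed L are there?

Overall solute A balance (none leaves overhead): solute A in fresh feed = solute A in product, i.e. 2060×0.078 = (1−0.562)·B·0.484.
B = 160.68/(0.484×0.438) = 757.95 t/h.
Recycle R = 0.562×757.95 = 425.97 t/h.
Combined feed L = 2060 + 425.97 = 2486 t/h.

2486 t/h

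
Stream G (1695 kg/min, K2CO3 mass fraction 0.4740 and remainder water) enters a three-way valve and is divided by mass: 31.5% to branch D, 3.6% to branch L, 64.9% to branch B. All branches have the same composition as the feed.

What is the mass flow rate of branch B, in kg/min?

Branch B flow = 0.649×1695 = 1100.1 kg/min.

1100 kg/min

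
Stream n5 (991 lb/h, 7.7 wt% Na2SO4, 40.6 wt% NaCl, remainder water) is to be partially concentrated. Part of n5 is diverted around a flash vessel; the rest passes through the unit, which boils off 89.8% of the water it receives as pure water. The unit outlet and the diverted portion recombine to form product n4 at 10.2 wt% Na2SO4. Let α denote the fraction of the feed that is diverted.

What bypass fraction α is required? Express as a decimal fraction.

0.472

All 991×0.077 = 76.307 lb/h of Na2SO4 reaches n4, so n4 = 76.307/0.102 = 748.11 lb/h and vapour = 242.89 lb/h.
The evaporator receives (1−α)·991 of feed at 0.517 water and removes 0.898 of that water:
0.898×0.517×(1−α)×991 = 242.89
(1−α) = 242.89/460.09 = 0.5279;  α = 0.4721.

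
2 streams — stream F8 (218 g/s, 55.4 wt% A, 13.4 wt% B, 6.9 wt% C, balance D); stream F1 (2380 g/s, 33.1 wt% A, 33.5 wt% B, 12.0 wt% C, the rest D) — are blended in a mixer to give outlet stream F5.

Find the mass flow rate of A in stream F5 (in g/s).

908.6 g/s

A out = A in = 218×0.554 + 2380×0.331 = 908.55 g/s.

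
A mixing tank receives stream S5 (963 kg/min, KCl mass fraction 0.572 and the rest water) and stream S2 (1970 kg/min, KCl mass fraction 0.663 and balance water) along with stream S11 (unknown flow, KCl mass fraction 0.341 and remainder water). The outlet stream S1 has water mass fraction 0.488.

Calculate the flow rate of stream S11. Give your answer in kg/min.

2077 kg/min

Let S11 be the unknown flow. Total out = 2933 + S11.
water balance: 1076.1 + 0.659·S11 = 0.488·(2933 + S11)
(0.659 − 0.488)·S11 = 0.488×2933 − 1076.1 = 355.25
S11 = 355.25 / 0.171 = 2077.5 kg/min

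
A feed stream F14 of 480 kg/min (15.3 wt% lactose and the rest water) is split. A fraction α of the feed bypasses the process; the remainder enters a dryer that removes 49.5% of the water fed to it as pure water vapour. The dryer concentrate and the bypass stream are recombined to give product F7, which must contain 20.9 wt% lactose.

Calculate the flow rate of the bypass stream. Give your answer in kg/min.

173.2 kg/min

All 480×0.153 = 73.44 kg/min of lactose reaches F7, so F7 = 73.44/0.209 = 351.39 kg/min and vapour = 128.61 kg/min.
The evaporator receives (1−α)·480 of feed at 0.847 water and removes 0.495 of that water:
0.495×0.847×(1−α)×480 = 128.61
(1−α) = 128.61/201.25 = 0.6391;  α = 0.3609.
Bypass flow = 0.3609×480 = 173.24 kg/min.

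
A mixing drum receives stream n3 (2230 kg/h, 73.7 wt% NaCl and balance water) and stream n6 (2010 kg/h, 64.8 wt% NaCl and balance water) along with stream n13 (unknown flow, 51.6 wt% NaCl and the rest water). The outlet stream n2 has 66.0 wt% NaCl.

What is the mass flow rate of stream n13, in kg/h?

1025 kg/h

Let n13 be the unknown flow. Total out = 4240 + n13.
NaCl balance: 2946 + 0.516·n13 = 0.660·(4240 + n13)
(0.516 − 0.660)·n13 = 0.660×4240 − 2946 = -147.59
n13 = -147.59 / -0.144 = 1024.9 kg/h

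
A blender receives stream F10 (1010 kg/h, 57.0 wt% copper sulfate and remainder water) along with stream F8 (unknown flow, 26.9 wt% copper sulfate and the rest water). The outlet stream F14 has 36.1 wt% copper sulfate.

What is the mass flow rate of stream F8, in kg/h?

2294 kg/h

Let F8 be the unknown flow. Total out = 1010 + F8.
copper sulfate balance: 575.7 + 0.269·F8 = 0.361·(1010 + F8)
(0.269 − 0.361)·F8 = 0.361×1010 − 575.7 = -211.09
F8 = -211.09 / -0.092 = 2294.5 kg/h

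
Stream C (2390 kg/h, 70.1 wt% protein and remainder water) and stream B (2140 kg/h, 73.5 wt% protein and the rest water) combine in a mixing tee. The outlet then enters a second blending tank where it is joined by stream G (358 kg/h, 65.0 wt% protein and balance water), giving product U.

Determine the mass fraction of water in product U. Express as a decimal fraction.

Overall, product flow = 4888 kg/h.
water in = 2390×0.299 + 2140×0.265 + 358×0.350 = 1407 kg/h.
water fraction in U = 0.288.

0.288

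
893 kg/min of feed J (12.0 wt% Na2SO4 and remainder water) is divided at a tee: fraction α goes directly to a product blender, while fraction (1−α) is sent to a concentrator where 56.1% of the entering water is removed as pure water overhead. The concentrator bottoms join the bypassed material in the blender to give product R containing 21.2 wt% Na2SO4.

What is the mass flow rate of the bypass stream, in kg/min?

108 kg/min

All 893×0.120 = 107.16 kg/min of Na2SO4 reaches R, so R = 107.16/0.212 = 505.47 kg/min and vapour = 387.53 kg/min.
The evaporator receives (1−α)·893 of feed at 0.880 water and removes 0.561 of that water:
0.561×0.880×(1−α)×893 = 387.53
(1−α) = 387.53/440.86 = 0.8790;  α = 0.1210.
Bypass flow = 0.1210×893 = 108.02 kg/min.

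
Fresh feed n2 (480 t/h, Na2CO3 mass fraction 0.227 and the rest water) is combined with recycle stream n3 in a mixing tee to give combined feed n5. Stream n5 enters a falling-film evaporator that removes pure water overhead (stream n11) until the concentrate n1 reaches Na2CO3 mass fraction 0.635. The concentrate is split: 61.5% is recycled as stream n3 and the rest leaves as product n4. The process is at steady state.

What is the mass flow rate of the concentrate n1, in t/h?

445.7 t/h

Overall Na2CO3 balance (none leaves overhead): Na2CO3 in fresh feed = Na2CO3 in product, i.e. 480×0.227 = (1−0.615)·n1·0.635.
n1 = 108.96/(0.635×0.385) = 445.69 t/h.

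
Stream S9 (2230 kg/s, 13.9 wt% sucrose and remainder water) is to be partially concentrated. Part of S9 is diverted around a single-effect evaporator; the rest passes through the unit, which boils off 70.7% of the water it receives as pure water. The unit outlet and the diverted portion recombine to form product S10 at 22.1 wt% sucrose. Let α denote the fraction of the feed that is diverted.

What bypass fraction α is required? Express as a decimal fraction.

All 2230×0.139 = 309.97 kg/s of sucrose reaches S10, so S10 = 309.97/0.221 = 1402.6 kg/s and vapour = 827.42 kg/s.
The evaporator receives (1−α)·2230 of feed at 0.861 water and removes 0.707 of that water:
0.707×0.861×(1−α)×2230 = 827.42
(1−α) = 827.42/1357.5 = 0.6095;  α = 0.3905.

0.390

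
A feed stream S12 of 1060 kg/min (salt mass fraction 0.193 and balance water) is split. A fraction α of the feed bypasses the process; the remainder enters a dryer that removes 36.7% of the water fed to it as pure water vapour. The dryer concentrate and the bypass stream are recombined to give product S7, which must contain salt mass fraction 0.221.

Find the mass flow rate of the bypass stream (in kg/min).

606.5 kg/min

All 1060×0.193 = 204.58 kg/min of salt reaches S7, so S7 = 204.58/0.221 = 925.7 kg/min and vapour = 134.3 kg/min.
The evaporator receives (1−α)·1060 of feed at 0.807 water and removes 0.367 of that water:
0.367×0.807×(1−α)×1060 = 134.3
(1−α) = 134.3/313.94 = 0.4278;  α = 0.5722.
Bypass flow = 0.5722×1060 = 606.55 kg/min.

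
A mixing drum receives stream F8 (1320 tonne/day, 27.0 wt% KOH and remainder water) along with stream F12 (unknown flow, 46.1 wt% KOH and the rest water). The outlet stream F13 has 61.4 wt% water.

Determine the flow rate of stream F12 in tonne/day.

Let F12 be the unknown flow. Total out = 1320 + F12.
water balance: 963.6 + 0.539·F12 = 0.614·(1320 + F12)
(0.539 − 0.614)·F12 = 0.614×1320 − 963.6 = -153.12
F12 = -153.12 / -0.075 = 2041.6 tonne/day

2042 tonne/day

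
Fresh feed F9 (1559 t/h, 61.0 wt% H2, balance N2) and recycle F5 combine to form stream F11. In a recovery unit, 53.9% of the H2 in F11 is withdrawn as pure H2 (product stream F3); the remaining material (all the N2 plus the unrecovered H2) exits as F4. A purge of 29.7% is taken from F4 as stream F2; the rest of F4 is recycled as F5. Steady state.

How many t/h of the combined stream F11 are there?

3454 t/h

N2 enters only via F9 and leaves only via the purge: 1559×0.390 = 0.297×(N2 in F4), and the recovery unit passes all N2, so N2 in F11 = N2 in F4 = 2047.2 t/h.
H2 in F11: m_A = 1559×0.610 + (1−0.297)·(1−0.539)·m_A, so m_A = 950.99/0.6759 = 1407 t/h.
F11 = 1407 + 2047.2 = 3454.1 t/h.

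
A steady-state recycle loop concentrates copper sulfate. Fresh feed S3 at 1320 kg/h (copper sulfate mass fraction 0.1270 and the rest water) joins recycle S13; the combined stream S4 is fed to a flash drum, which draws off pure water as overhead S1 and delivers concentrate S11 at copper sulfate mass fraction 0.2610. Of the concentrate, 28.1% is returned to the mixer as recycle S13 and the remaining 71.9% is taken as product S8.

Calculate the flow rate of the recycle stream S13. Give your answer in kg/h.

251 kg/h

Overall copper sulfate balance (none leaves overhead): copper sulfate in fresh feed = copper sulfate in product, i.e. 1320×0.127 = (1−0.281)·S11·0.261.
S11 = 167.64/(0.261×0.719) = 893.32 kg/h.
Recycle S13 = 0.281×893.32 = 251.02 kg/h.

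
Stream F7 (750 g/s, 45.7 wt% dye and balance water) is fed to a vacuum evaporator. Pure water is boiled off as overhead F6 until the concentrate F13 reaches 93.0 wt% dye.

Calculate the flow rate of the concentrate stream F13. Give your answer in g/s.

dye is conserved: 750×0.457 = 342.75 g/s all reports to the concentrate.
Concentrate = 342.75/(target fraction) = 368.55 g/s.

368.5 g/s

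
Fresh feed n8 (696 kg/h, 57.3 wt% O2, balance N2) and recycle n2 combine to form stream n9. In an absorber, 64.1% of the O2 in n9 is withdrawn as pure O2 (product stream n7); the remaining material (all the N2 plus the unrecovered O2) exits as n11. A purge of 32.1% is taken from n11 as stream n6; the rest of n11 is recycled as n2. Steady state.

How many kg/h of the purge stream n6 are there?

358 kg/h

N2 enters only via n8 and leaves only via the purge: 696×0.427 = 0.321×(N2 in n11), and the absorber passes all N2, so N2 in n9 = N2 in n11 = 925.83 kg/h.
O2 in n9: m_A = 696×0.573 + (1−0.321)·(1−0.641)·m_A, so m_A = 398.81/0.7562 = 527.36 kg/h.
n11 = (1−0.641)×527.36 + 925.83 = 1115.2 kg/h.
Purge n6 = 0.321×1115.2 = 357.96 kg/h.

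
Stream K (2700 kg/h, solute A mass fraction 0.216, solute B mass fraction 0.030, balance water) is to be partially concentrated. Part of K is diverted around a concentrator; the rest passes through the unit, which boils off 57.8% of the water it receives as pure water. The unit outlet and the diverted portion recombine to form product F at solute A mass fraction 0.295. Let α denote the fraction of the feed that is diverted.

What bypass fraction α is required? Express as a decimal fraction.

All 2700×0.216 = 583.2 kg/h of solute A reaches F, so F = 583.2/0.295 = 1976.9 kg/h and vapour = 723.05 kg/h.
The evaporator receives (1−α)·2700 of feed at 0.754 water and removes 0.578 of that water:
0.578×0.754×(1−α)×2700 = 723.05
(1−α) = 723.05/1176.7 = 0.6145;  α = 0.3855.

0.386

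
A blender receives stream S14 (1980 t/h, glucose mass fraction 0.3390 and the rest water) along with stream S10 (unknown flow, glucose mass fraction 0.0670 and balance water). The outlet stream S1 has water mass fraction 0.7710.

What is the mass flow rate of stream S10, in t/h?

Let S10 be the unknown flow. Total out = 1980 + S10.
water balance: 1308.8 + 0.933·S10 = 0.771·(1980 + S10)
(0.933 − 0.771)·S10 = 0.771×1980 − 1308.8 = 217.8
S10 = 217.8 / 0.162 = 1344.4 t/h

1344 t/h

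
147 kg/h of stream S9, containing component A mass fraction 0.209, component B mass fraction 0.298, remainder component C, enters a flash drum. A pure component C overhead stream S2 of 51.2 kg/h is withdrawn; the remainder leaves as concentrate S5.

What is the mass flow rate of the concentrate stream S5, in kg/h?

95.8 kg/h

Concentrate = 147 − 51.2 = 95.8 kg/h.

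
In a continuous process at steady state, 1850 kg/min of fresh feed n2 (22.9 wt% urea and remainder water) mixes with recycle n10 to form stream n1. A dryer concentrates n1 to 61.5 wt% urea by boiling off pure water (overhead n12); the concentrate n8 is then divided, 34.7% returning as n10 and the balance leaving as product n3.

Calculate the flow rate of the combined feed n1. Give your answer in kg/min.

Overall urea balance (none leaves overhead): urea in fresh feed = urea in product, i.e. 1850×0.229 = (1−0.347)·n8·0.615.
n8 = 423.65/(0.615×0.653) = 1054.9 kg/min.
Recycle n10 = 0.347×1054.9 = 366.06 kg/min.
Combined feed n1 = 1850 + 366.06 = 2216.1 kg/min.

2216 kg/min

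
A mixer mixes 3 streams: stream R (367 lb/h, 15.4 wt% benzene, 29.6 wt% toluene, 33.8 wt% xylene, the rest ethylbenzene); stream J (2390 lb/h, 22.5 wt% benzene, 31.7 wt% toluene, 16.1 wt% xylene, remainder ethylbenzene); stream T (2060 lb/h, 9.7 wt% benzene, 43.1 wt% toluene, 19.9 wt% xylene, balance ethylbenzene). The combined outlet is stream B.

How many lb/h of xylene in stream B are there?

918.8 lb/h

xylene out = xylene in = 367×0.338 + 2390×0.161 + 2060×0.199 = 918.78 lb/h.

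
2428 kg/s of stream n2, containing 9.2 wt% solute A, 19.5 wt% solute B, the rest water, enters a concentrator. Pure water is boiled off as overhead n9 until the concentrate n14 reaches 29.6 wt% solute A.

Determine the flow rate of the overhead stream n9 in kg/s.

1673 kg/s

solute A is conserved: 2428×0.092 = 223.38 kg/s all reports to the concentrate.
Concentrate = 223.38/(target fraction) = 754.65 kg/s.
Overhead = 2428 − 754.65 = 1673.4 kg/s.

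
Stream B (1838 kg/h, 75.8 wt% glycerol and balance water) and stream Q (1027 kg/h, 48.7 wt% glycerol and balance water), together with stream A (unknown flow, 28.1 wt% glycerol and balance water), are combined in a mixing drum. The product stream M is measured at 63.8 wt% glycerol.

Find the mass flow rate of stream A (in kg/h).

183.4 kg/h

Let A be the unknown flow. Total out = 2865 + A.
glycerol balance: 1893.4 + 0.281·A = 0.638·(2865 + A)
(0.281 − 0.638)·A = 0.638×2865 − 1893.4 = -65.483
A = -65.483 / -0.357 = 183.43 kg/h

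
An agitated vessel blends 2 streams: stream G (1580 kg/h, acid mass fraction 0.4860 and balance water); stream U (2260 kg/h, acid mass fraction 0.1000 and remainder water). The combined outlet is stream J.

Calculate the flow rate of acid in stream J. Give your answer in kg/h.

acid out = acid in = 1580×0.486 + 2260×0.100 = 993.88 kg/h.

993.9 kg/h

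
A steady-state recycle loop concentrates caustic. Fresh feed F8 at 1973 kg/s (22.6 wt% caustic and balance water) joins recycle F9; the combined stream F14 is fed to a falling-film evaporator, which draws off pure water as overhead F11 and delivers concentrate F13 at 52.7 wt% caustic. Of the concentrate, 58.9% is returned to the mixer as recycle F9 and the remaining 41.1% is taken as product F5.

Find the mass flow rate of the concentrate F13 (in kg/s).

Overall caustic balance (none leaves overhead): caustic in fresh feed = caustic in product, i.e. 1973×0.226 = (1−0.589)·F13·0.527.
F13 = 445.9/(0.527×0.411) = 2058.7 kg/s.

2059 kg/s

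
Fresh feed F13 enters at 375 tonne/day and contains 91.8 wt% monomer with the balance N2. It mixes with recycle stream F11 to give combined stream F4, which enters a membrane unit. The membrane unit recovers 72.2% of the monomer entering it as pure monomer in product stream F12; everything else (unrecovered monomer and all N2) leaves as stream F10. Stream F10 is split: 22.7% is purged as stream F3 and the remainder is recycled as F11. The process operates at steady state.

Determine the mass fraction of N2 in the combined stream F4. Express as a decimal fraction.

N2 enters only via F13 and leaves only via the purge: 375×0.082 = 0.227×(N2 in F10), and the membrane unit passes all N2, so N2 in F4 = N2 in F10 = 135.46 tonne/day.
monomer in F4: m_A = 375×0.918 + (1−0.227)·(1−0.722)·m_A, so m_A = 344.25/0.7851 = 438.48 tonne/day.
F4 = 438.48 + 135.46 = 573.94 tonne/day.
N2 fraction in F4 = 135.46/573.94 = 0.2360.

0.2360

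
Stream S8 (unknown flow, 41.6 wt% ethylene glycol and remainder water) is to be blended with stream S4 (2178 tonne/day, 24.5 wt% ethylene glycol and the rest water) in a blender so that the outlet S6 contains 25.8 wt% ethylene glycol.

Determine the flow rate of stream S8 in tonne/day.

Let S8 be the unknown flow. Total out = 2178 + S8.
ethylene glycol balance: 533.61 + 0.416·S8 = 0.258·(2178 + S8)
(0.416 − 0.258)·S8 = 0.258×2178 − 533.61 = 28.314
S8 = 28.314 / 0.158 = 179.2 tonne/day

179.2 tonne/day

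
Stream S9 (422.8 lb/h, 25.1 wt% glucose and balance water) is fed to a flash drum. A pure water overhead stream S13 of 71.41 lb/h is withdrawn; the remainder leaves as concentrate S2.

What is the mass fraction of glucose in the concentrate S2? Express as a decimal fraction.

glucose is not removed: 422.8×0.251 = 106.12 lb/h of glucose enters S2.
Concentrate = 422.8 − 71.41 = 351.39 lb/h.
Mass fraction = 106.12/351.39 = 0.302.

0.302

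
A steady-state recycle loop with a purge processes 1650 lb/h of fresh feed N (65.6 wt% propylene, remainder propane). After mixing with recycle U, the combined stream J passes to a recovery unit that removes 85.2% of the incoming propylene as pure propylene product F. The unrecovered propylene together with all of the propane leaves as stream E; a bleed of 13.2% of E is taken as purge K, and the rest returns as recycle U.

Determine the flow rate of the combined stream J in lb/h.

5542 lb/h

propane enters only via N and leaves only via the purge: 1650×0.344 = 0.132×(propane in E), and the recovery unit passes all propane, so propane in J = propane in E = 4300 lb/h.
propylene in J: m_A = 1650×0.656 + (1−0.132)·(1−0.852)·m_A, so m_A = 1082.4/0.8715 = 1241.9 lb/h.
J = 1241.9 + 4300 = 5541.9 lb/h.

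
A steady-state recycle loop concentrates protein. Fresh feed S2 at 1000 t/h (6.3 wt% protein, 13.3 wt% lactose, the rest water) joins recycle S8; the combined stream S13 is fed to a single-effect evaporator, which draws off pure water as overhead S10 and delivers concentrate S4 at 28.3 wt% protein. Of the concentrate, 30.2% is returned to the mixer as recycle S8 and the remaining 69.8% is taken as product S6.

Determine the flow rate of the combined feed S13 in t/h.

1096 t/h

Overall protein balance (none leaves overhead): protein in fresh feed = protein in product, i.e. 1000×0.063 = (1−0.302)·S4·0.283.
S4 = 63/(0.283×0.698) = 318.93 t/h.
Recycle S8 = 0.302×318.93 = 96.318 t/h.
Combined feed S13 = 1000 + 96.318 = 1096.3 t/h.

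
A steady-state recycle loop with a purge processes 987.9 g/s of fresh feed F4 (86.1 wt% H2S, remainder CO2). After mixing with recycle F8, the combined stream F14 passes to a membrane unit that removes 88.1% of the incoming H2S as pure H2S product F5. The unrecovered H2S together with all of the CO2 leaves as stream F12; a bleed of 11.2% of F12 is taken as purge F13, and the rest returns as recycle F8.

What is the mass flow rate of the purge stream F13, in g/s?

150 g/s

CO2 enters only via F4 and leaves only via the purge: 987.9×0.139 = 0.112×(CO2 in F12), and the membrane unit passes all CO2, so CO2 in F14 = CO2 in F12 = 1226.1 g/s.
H2S in F14: m_A = 987.9×0.861 + (1−0.112)·(1−0.881)·m_A, so m_A = 850.58/0.8943 = 951.08 g/s.
F12 = (1−0.881)×951.08 + 1226.1 = 1339.2 g/s.
Purge F13 = 0.112×1339.2 = 149.99 g/s.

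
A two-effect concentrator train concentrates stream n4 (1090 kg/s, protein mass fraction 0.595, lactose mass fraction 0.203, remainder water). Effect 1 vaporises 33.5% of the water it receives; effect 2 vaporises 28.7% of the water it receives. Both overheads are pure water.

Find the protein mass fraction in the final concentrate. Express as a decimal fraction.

water in feed = 1090×0.202 = 220.18 kg/s.
After stage 1: water left = (1−0.335)×220.18 = 146.42; stream total = 1016.2 kg/s.
After stage 2: water left = (1−0.287)×146.42 = 104.4; final concentrate = 974.22 kg/s.
protein fraction = 648.55/974.22 = 0.666.

0.666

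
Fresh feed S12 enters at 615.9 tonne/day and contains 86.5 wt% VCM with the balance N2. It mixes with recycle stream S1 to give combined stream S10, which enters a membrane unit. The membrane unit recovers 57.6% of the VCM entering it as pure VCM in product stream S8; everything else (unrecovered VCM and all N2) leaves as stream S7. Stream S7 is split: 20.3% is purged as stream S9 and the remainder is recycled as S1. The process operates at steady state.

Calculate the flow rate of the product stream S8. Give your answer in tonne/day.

463.5 tonne/day

VCM in S10: m_A = 615.9×0.865 + (1−0.203)·(1−0.576)·m_A, so m_A = 532.75/0.6621 = 804.68 tonne/day.
Product S8 = 0.576×804.68 = 463.49 tonne/day.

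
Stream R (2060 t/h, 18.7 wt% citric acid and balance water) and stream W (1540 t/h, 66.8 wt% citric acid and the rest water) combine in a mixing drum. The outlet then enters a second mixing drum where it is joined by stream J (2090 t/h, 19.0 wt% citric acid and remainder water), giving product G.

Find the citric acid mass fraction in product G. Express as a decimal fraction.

0.318

Overall, product flow = 5690 t/h.
citric acid in = 2060×0.187 + 1540×0.668 + 2090×0.190 = 1811 t/h.
citric acid fraction in G = 0.318.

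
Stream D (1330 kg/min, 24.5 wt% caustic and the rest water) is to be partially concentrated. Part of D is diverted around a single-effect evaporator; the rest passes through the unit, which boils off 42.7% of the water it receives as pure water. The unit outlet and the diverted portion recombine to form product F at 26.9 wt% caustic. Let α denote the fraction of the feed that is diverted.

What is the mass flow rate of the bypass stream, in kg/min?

961.9 kg/min

All 1330×0.245 = 325.85 kg/min of caustic reaches F, so F = 325.85/0.269 = 1211.3 kg/min and vapour = 118.66 kg/min.
The evaporator receives (1−α)·1330 of feed at 0.755 water and removes 0.427 of that water:
0.427×0.755×(1−α)×1330 = 118.66
(1−α) = 118.66/428.77 = 0.2767;  α = 0.7233.
Bypass flow = 0.7233×1330 = 961.93 kg/min.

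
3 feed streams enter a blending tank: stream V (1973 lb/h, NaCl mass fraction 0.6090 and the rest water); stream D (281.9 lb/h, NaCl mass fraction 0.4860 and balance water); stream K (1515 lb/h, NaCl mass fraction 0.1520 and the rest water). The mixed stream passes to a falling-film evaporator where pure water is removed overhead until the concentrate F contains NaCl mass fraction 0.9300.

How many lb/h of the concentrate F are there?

1687 lb/h

NaCl entering = 1973×0.609 + 281.9×0.486 + 1515×0.152 = 1568.8 lb/h.
All NaCl reports to F, so F = 1568.8/0.930 = 1686.9 lb/h.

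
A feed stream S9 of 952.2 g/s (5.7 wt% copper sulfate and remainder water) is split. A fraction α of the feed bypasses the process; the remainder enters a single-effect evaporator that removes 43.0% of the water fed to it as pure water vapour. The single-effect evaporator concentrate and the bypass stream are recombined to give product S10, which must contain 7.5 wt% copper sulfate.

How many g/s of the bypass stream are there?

All 952.2×0.057 = 54.275 g/s of copper sulfate reaches S10, so S10 = 54.275/0.075 = 723.67 g/s and vapour = 228.53 g/s.
The evaporator receives (1−α)·952.2 of feed at 0.943 water and removes 0.430 of that water:
0.430×0.943×(1−α)×952.2 = 228.53
(1−α) = 228.53/386.11 = 0.5919;  α = 0.4081.
Bypass flow = 0.4081×952.2 = 388.62 g/s.

388.6 g/s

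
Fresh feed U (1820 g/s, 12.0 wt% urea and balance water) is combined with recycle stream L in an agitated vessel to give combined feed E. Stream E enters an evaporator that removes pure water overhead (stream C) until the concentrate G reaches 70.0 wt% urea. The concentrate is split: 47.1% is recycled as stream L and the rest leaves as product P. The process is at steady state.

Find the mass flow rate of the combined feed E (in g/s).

2098 g/s

Overall urea balance (none leaves overhead): urea in fresh feed = urea in product, i.e. 1820×0.120 = (1−0.471)·G·0.700.
G = 218.4/(0.700×0.529) = 589.79 g/s.
Recycle L = 0.471×589.79 = 277.79 g/s.
Combined feed E = 1820 + 277.79 = 2097.8 g/s.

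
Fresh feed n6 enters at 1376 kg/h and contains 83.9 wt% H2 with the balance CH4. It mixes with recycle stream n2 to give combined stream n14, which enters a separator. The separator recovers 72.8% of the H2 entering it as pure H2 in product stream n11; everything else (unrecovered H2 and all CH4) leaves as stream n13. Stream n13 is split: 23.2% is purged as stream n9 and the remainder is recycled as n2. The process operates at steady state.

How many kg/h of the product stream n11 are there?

1062 kg/h

H2 in n14: m_A = 1376×0.839 + (1−0.232)·(1−0.728)·m_A, so m_A = 1154.5/0.7911 = 1459.3 kg/h.
Product n11 = 0.728×1459.3 = 1062.4 kg/h.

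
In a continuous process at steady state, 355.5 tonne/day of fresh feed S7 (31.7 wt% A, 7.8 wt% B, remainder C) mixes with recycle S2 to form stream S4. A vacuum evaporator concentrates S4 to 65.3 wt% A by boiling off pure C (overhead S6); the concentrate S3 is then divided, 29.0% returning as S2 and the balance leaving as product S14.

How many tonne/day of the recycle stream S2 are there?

70.49 tonne/day

Overall A balance (none leaves overhead): A in fresh feed = A in product, i.e. 355.5×0.317 = (1−0.290)·S3·0.653.
S3 = 112.69/(0.653×0.710) = 243.07 tonne/day.
Recycle S2 = 0.290×243.07 = 70.49 tonne/day.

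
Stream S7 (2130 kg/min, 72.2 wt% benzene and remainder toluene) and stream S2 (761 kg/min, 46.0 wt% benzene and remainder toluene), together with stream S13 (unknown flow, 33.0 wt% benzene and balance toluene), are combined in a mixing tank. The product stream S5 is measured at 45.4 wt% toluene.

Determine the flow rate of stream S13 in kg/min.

Let S13 be the unknown flow. Total out = 2891 + S13.
toluene balance: 1003.1 + 0.670·S13 = 0.454·(2891 + S13)
(0.670 − 0.454)·S13 = 0.454×2891 − 1003.1 = 309.43
S13 = 309.43 / 0.216 = 1432.6 kg/min

1433 kg/min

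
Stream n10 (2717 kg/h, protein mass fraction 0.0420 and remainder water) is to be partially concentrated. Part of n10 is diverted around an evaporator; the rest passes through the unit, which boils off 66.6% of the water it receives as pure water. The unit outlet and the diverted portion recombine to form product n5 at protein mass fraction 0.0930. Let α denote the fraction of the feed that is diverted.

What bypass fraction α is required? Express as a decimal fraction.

0.140

All 2717×0.042 = 114.11 kg/h of protein reaches n5, so n5 = 114.11/0.093 = 1227 kg/h and vapour = 1490 kg/h.
The evaporator receives (1−α)·2717 of feed at 0.958 water and removes 0.666 of that water:
0.666×0.958×(1−α)×2717 = 1490
(1−α) = 1490/1733.5 = 0.8595;  α = 0.1405.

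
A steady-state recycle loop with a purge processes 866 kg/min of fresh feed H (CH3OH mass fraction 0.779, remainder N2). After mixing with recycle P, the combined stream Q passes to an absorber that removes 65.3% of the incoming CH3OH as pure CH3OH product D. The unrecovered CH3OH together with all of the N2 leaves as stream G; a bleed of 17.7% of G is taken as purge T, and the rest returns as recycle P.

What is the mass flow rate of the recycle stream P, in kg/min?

N2 enters only via H and leaves only via the purge: 866×0.221 = 0.177×(N2 in G), and the absorber passes all N2, so N2 in Q = N2 in G = 1081.3 kg/min.
CH3OH in Q: m_A = 866×0.779 + (1−0.177)·(1−0.653)·m_A, so m_A = 674.61/0.7144 = 944.28 kg/min.
G = (1−0.653)×944.28 + 1081.3 = 1408.9 kg/min.
Recycle P = (1−0.177)×1408.9 = 1159.6 kg/min.

1160 kg/min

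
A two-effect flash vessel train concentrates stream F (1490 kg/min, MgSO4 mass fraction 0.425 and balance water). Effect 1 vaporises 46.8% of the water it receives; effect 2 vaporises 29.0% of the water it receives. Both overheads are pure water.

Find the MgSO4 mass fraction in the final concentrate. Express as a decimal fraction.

0.662

water in feed = 1490×0.575 = 856.75 kg/min.
After stage 1: water left = (1−0.468)×856.75 = 455.79; stream total = 1089 kg/min.
After stage 2: water left = (1−0.290)×455.79 = 323.61; final concentrate = 956.86 kg/min.
MgSO4 fraction = 633.25/956.86 = 0.662.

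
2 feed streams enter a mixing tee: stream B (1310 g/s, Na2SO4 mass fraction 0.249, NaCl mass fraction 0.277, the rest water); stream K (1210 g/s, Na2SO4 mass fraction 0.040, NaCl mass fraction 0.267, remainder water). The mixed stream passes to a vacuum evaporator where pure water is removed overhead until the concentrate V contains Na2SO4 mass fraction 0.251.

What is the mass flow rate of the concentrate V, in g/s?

1492 g/s

Na2SO4 entering = 1310×0.249 + 1210×0.040 = 374.59 g/s.
All Na2SO4 reports to V, so V = 374.59/0.251 = 1492.4 g/s.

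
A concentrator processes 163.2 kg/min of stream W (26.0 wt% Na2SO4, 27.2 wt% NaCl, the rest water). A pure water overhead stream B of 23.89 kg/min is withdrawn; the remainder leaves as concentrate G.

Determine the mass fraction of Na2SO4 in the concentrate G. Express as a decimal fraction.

Na2SO4 is not removed: 163.2×0.260 = 42.432 kg/min of Na2SO4 enters G.
Concentrate = 163.2 − 23.89 = 139.31 kg/min.
Mass fraction = 42.432/139.31 = 0.305.

0.305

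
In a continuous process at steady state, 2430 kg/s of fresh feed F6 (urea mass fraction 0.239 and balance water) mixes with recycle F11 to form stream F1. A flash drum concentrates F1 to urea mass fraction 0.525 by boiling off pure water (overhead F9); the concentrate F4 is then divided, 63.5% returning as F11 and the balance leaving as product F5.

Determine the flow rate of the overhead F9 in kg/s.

Overall urea balance (none leaves overhead): urea in fresh feed = urea in product, i.e. 2430×0.239 = (1−0.635)·F4·0.525.
F4 = 580.77/(0.525×0.365) = 3030.8 kg/s.
Recycle F11 = 0.635×3030.8 = 1924.5 kg/s.
Combined feed F1 = 2430 + 1924.5 = 4354.5 kg/s.
Overhead F9 = F1 − F4 = 4354.5 − 3030.8 = 1323.8 kg/s.

1324 kg/s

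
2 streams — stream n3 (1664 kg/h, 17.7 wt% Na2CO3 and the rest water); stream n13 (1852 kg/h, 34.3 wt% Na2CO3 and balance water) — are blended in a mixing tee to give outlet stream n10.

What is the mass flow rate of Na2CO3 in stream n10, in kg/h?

Na2CO3 out = Na2CO3 in = 1664×0.177 + 1852×0.343 = 929.76 kg/h.

929.8 kg/h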